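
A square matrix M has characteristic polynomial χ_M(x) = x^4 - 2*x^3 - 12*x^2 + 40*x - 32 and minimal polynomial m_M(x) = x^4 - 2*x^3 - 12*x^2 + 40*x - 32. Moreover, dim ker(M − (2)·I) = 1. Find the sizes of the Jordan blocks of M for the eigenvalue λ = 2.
Block sizes for λ = 2: [3]

Step 1 — from the characteristic polynomial, algebraic multiplicity of λ = 2 is 3. From dim ker(M − (2)·I) = 1, there are exactly 1 Jordan blocks for λ = 2.
Step 2 — from the minimal polynomial, the factor (x − 2)^3 tells us the largest block for λ = 2 has size 3.
Step 3 — with total size 3, 1 blocks, and largest block 3, the block sizes (in nonincreasing order) are [3].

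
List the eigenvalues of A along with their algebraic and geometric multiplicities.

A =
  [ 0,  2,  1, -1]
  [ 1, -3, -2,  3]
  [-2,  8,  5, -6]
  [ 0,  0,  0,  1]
λ = 0: alg = 1, geom = 1; λ = 1: alg = 3, geom = 2

Step 1 — factor the characteristic polynomial to read off the algebraic multiplicities:
  χ_A(x) = x*(x - 1)^3

Step 2 — compute geometric multiplicities via the rank-nullity identity g(λ) = n − rank(A − λI):
  rank(A − (0)·I) = 3, so dim ker(A − (0)·I) = n − 3 = 1
  rank(A − (1)·I) = 2, so dim ker(A − (1)·I) = n − 2 = 2

Summary:
  λ = 0: algebraic multiplicity = 1, geometric multiplicity = 1
  λ = 1: algebraic multiplicity = 3, geometric multiplicity = 2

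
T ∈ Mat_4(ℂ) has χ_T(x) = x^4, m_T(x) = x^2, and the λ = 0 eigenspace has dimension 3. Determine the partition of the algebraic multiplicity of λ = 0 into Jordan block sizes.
Block sizes for λ = 0: [2, 1, 1]

Step 1 — from the characteristic polynomial, algebraic multiplicity of λ = 0 is 4. From dim ker(T − (0)·I) = 3, there are exactly 3 Jordan blocks for λ = 0.
Step 2 — from the minimal polynomial, the factor (x − 0)^2 tells us the largest block for λ = 0 has size 2.
Step 3 — with total size 4, 3 blocks, and largest block 2, the block sizes (in nonincreasing order) are [2, 1, 1].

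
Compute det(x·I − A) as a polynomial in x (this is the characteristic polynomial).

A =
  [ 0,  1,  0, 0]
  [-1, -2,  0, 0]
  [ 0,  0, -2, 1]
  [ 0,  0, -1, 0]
x^4 + 4*x^3 + 6*x^2 + 4*x + 1

Expanding det(x·I − A) (e.g. by cofactor expansion or by noting that A is similar to its Jordan form J, which has the same characteristic polynomial as A) gives
  χ_A(x) = x^4 + 4*x^3 + 6*x^2 + 4*x + 1
which factors as (x + 1)^4. The eigenvalues (with algebraic multiplicities) are λ = -1 with multiplicity 4.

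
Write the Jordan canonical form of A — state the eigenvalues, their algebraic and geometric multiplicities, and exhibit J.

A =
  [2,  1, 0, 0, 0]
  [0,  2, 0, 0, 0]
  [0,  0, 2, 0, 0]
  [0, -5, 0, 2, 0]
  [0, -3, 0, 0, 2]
J_2(2) ⊕ J_1(2) ⊕ J_1(2) ⊕ J_1(2)

The characteristic polynomial is
  det(x·I − A) = x^5 - 10*x^4 + 40*x^3 - 80*x^2 + 80*x - 32 = (x - 2)^5

Eigenvalues and multiplicities (the geometric multiplicity of λ is n − rank(A − λI), which equals the number of Jordan blocks for λ):
  λ = 2: algebraic multiplicity = 5, geometric multiplicity = 4

Determining the block sizes for each eigenvalue:
  λ = 2: 4 blocks summing to 5 forces exactly one block of size 2 and the rest size 1 → block sizes [2, 1, 1, 1]

Assembling the blocks gives a Jordan form
J =
  [2, 1, 0, 0, 0]
  [0, 2, 0, 0, 0]
  [0, 0, 2, 0, 0]
  [0, 0, 0, 2, 0]
  [0, 0, 0, 0, 2]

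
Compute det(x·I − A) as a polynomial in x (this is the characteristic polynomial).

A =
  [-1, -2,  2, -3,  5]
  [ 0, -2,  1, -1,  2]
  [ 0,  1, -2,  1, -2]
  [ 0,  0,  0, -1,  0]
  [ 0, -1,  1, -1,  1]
x^5 + 5*x^4 + 10*x^3 + 10*x^2 + 5*x + 1

Expanding det(x·I − A) (e.g. by cofactor expansion or by noting that A is similar to its Jordan form J, which has the same characteristic polynomial as A) gives
  χ_A(x) = x^5 + 5*x^4 + 10*x^3 + 10*x^2 + 5*x + 1
which factors as (x + 1)^5. The eigenvalues (with algebraic multiplicities) are λ = -1 with multiplicity 5.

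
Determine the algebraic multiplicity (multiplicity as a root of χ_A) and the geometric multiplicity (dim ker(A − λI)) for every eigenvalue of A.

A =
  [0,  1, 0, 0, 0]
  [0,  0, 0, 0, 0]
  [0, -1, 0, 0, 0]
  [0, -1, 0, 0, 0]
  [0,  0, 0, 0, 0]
λ = 0: alg = 5, geom = 4

Step 1 — factor the characteristic polynomial to read off the algebraic multiplicities:
  χ_A(x) = x^5

Step 2 — compute geometric multiplicities via the rank-nullity identity g(λ) = n − rank(A − λI):
  rank(A − (0)·I) = 1, so dim ker(A − (0)·I) = n − 1 = 4

Summary:
  λ = 0: algebraic multiplicity = 5, geometric multiplicity = 4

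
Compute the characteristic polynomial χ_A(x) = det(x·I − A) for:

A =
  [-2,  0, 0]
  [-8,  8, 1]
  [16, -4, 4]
x^3 - 10*x^2 + 12*x + 72

Expanding det(x·I − A) (e.g. by cofactor expansion or by noting that A is similar to its Jordan form J, which has the same characteristic polynomial as A) gives
  χ_A(x) = x^3 - 10*x^2 + 12*x + 72
which factors as (x - 6)^2*(x + 2). The eigenvalues (with algebraic multiplicities) are λ = -2 with multiplicity 1, λ = 6 with multiplicity 2.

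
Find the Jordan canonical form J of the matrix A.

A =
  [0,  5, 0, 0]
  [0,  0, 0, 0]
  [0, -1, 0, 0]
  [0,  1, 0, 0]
J_2(0) ⊕ J_1(0) ⊕ J_1(0)

The characteristic polynomial is
  det(x·I − A) = x^4

Eigenvalues and multiplicities (the geometric multiplicity of λ is n − rank(A − λI), which equals the number of Jordan blocks for λ):
  λ = 0: algebraic multiplicity = 4, geometric multiplicity = 3

Determining the block sizes for each eigenvalue:
  λ = 0: 3 blocks summing to 4 forces exactly one block of size 2 and the rest size 1 → block sizes [2, 1, 1]

Assembling the blocks gives a Jordan form
J =
  [0, 1, 0, 0]
  [0, 0, 0, 0]
  [0, 0, 0, 0]
  [0, 0, 0, 0]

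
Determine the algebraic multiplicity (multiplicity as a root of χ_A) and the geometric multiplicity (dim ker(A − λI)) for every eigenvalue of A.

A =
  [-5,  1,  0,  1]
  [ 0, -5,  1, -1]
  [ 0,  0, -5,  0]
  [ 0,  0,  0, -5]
λ = -5: alg = 4, geom = 2

Step 1 — factor the characteristic polynomial to read off the algebraic multiplicities:
  χ_A(x) = (x + 5)^4

Step 2 — compute geometric multiplicities via the rank-nullity identity g(λ) = n − rank(A − λI):
  rank(A − (-5)·I) = 2, so dim ker(A − (-5)·I) = n − 2 = 2

Summary:
  λ = -5: algebraic multiplicity = 4, geometric multiplicity = 2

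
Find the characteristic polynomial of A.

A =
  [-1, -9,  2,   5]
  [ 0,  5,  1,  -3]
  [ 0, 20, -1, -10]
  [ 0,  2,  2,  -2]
x^4 - x^3 - 9*x^2 - 11*x - 4

Expanding det(x·I − A) (e.g. by cofactor expansion or by noting that A is similar to its Jordan form J, which has the same characteristic polynomial as A) gives
  χ_A(x) = x^4 - x^3 - 9*x^2 - 11*x - 4
which factors as (x - 4)*(x + 1)^3. The eigenvalues (with algebraic multiplicities) are λ = -1 with multiplicity 3, λ = 4 with multiplicity 1.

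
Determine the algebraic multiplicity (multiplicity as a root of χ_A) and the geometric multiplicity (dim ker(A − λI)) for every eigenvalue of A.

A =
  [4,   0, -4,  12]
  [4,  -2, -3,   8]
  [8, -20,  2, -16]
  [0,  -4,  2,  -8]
λ = -4: alg = 1, geom = 1; λ = 0: alg = 3, geom = 2

Step 1 — factor the characteristic polynomial to read off the algebraic multiplicities:
  χ_A(x) = x^3*(x + 4)

Step 2 — compute geometric multiplicities via the rank-nullity identity g(λ) = n − rank(A − λI):
  rank(A − (-4)·I) = 3, so dim ker(A − (-4)·I) = n − 3 = 1
  rank(A − (0)·I) = 2, so dim ker(A − (0)·I) = n − 2 = 2

Summary:
  λ = -4: algebraic multiplicity = 1, geometric multiplicity = 1
  λ = 0: algebraic multiplicity = 3, geometric multiplicity = 2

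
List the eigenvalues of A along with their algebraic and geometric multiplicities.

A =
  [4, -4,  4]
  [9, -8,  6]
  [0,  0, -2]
λ = -2: alg = 3, geom = 2

Step 1 — factor the characteristic polynomial to read off the algebraic multiplicities:
  χ_A(x) = (x + 2)^3

Step 2 — compute geometric multiplicities via the rank-nullity identity g(λ) = n − rank(A − λI):
  rank(A − (-2)·I) = 1, so dim ker(A − (-2)·I) = n − 1 = 2

Summary:
  λ = -2: algebraic multiplicity = 3, geometric multiplicity = 2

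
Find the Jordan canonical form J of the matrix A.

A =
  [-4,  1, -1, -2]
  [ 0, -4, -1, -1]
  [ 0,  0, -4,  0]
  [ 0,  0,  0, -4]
J_3(-4) ⊕ J_1(-4)

The characteristic polynomial is
  det(x·I − A) = x^4 + 16*x^3 + 96*x^2 + 256*x + 256 = (x + 4)^4

Eigenvalues and multiplicities (the geometric multiplicity of λ is n − rank(A − λI), which equals the number of Jordan blocks for λ):
  λ = -4: algebraic multiplicity = 4, geometric multiplicity = 2

Determining the block sizes for each eigenvalue:
  λ = -4: with am = 4 and gm = 2, the partition is not yet determined (e.g. several partitions of 4 into 2 parts exist). Let N = A − (-4)·I. Computing rank(N^1) = 2, rank(N^2) = 1, rank(N^3) = 0; the number of blocks of size ≥ j is rank(N^{j−1}) − rank(N^j), giving [2, 1, 1]. So we have 1 block(s) of size 3, 1 block(s) of size 1 → block sizes [3, 1]

Assembling the blocks gives a Jordan form
J =
  [-4,  1,  0,  0]
  [ 0, -4,  1,  0]
  [ 0,  0, -4,  0]
  [ 0,  0,  0, -4]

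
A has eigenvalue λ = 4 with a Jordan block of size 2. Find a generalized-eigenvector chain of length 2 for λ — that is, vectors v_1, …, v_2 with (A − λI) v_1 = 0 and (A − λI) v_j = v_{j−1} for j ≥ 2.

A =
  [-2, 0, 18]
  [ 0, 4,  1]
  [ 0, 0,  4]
A Jordan chain for λ = 4 of length 2:
v_1 = (0, 1, 0)ᵀ
v_2 = (3, 0, 1)ᵀ

Let N = A − (4)·I. We want v_2 with N^2 v_2 = 0 but N^1 v_2 ≠ 0; then v_{j-1} := N · v_j for j = 2, …, 2.

Pick v_2 = (3, 0, 1)ᵀ.
Then v_1 = N · v_2 = (0, 1, 0)ᵀ.

Sanity check: (A − (4)·I) v_1 = (0, 0, 0)ᵀ = 0. ✓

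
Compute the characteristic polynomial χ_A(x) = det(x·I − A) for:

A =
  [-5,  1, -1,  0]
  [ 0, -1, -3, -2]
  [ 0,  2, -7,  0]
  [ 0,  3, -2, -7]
x^4 + 20*x^3 + 150*x^2 + 500*x + 625

Expanding det(x·I − A) (e.g. by cofactor expansion or by noting that A is similar to its Jordan form J, which has the same characteristic polynomial as A) gives
  χ_A(x) = x^4 + 20*x^3 + 150*x^2 + 500*x + 625
which factors as (x + 5)^4. The eigenvalues (with algebraic multiplicities) are λ = -5 with multiplicity 4.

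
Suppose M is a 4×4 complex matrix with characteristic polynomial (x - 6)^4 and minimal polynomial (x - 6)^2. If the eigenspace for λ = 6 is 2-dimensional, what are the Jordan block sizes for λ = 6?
Block sizes for λ = 6: [2, 2]

Step 1 — from the characteristic polynomial, algebraic multiplicity of λ = 6 is 4. From dim ker(M − (6)·I) = 2, there are exactly 2 Jordan blocks for λ = 6.
Step 2 — from the minimal polynomial, the factor (x − 6)^2 tells us the largest block for λ = 6 has size 2.
Step 3 — with total size 4, 2 blocks, and largest block 2, the block sizes (in nonincreasing order) are [2, 2].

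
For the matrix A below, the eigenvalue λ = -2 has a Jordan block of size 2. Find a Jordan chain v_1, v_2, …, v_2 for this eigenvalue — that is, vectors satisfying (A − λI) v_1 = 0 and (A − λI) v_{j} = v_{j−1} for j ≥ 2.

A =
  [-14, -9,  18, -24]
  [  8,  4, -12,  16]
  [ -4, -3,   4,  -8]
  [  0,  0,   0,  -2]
A Jordan chain for λ = -2 of length 2:
v_1 = (-12, 8, -4, 0)ᵀ
v_2 = (1, 0, 0, 0)ᵀ

Let N = A − (-2)·I. We want v_2 with N^2 v_2 = 0 but N^1 v_2 ≠ 0; then v_{j-1} := N · v_j for j = 2, …, 2.

Pick v_2 = (1, 0, 0, 0)ᵀ.
Then v_1 = N · v_2 = (-12, 8, -4, 0)ᵀ.

Sanity check: (A − (-2)·I) v_1 = (0, 0, 0, 0)ᵀ = 0. ✓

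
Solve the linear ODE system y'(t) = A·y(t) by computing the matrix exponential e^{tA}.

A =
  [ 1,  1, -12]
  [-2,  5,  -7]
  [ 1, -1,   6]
e^{tA} =
  [-5*t^2*exp(4*t)/2 - 3*t*exp(4*t) + exp(4*t), 5*t^2*exp(4*t) + t*exp(4*t), 5*t^2*exp(4*t)/2 - 12*t*exp(4*t)]
  [-3*t^2*exp(4*t)/2 - 2*t*exp(4*t), 3*t^2*exp(4*t) + t*exp(4*t) + exp(4*t), 3*t^2*exp(4*t)/2 - 7*t*exp(4*t)]
  [t^2*exp(4*t)/2 + t*exp(4*t), -t^2*exp(4*t) - t*exp(4*t), -t^2*exp(4*t)/2 + 2*t*exp(4*t) + exp(4*t)]

Strategy: write A = P · J · P⁻¹ where J is a Jordan canonical form, so e^{tA} = P · e^{tJ} · P⁻¹, and e^{tJ} can be computed block-by-block.

A has Jordan form
J =
  [4, 1, 0]
  [0, 4, 1]
  [0, 0, 4]
(up to reordering of blocks).

Per-block formulas:
  For a 3×3 Jordan block J_3(4): exp(t · J_3(4)) = e^(4t)·(I + t·N + (t^2/2)·N^2), where N is the 3×3 nilpotent shift.

After assembling e^{tJ} and conjugating by P, we get:

e^{tA} =
  [-5*t^2*exp(4*t)/2 - 3*t*exp(4*t) + exp(4*t), 5*t^2*exp(4*t) + t*exp(4*t), 5*t^2*exp(4*t)/2 - 12*t*exp(4*t)]
  [-3*t^2*exp(4*t)/2 - 2*t*exp(4*t), 3*t^2*exp(4*t) + t*exp(4*t) + exp(4*t), 3*t^2*exp(4*t)/2 - 7*t*exp(4*t)]
  [t^2*exp(4*t)/2 + t*exp(4*t), -t^2*exp(4*t) - t*exp(4*t), -t^2*exp(4*t)/2 + 2*t*exp(4*t) + exp(4*t)]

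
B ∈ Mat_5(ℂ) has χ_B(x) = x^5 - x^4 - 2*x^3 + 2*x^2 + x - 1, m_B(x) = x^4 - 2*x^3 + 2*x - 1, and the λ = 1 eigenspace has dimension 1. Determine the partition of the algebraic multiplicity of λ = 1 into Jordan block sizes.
Block sizes for λ = 1: [3]

Step 1 — from the characteristic polynomial, algebraic multiplicity of λ = 1 is 3. From dim ker(B − (1)·I) = 1, there are exactly 1 Jordan blocks for λ = 1.
Step 2 — from the minimal polynomial, the factor (x − 1)^3 tells us the largest block for λ = 1 has size 3.
Step 3 — with total size 3, 1 blocks, and largest block 3, the block sizes (in nonincreasing order) are [3].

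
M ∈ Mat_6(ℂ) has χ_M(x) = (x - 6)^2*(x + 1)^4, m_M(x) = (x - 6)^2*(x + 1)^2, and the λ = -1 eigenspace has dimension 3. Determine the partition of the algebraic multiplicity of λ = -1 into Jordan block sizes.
Block sizes for λ = -1: [2, 1, 1]

Step 1 — from the characteristic polynomial, algebraic multiplicity of λ = -1 is 4. From dim ker(M − (-1)·I) = 3, there are exactly 3 Jordan blocks for λ = -1.
Step 2 — from the minimal polynomial, the factor (x + 1)^2 tells us the largest block for λ = -1 has size 2.
Step 3 — with total size 4, 3 blocks, and largest block 2, the block sizes (in nonincreasing order) are [2, 1, 1].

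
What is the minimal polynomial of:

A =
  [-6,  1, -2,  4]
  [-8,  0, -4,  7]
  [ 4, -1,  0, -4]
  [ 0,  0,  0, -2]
x^3 + 6*x^2 + 12*x + 8

The characteristic polynomial is χ_A(x) = (x + 2)^4, so the eigenvalues are known. The minimal polynomial is
  m_A(x) = Π_λ (x − λ)^{k_λ}
where k_λ is the size of the *largest* Jordan block for λ (equivalently, the smallest k with (A − λI)^k v = 0 for every generalised eigenvector v of λ).

  λ = -2: largest Jordan block has size 3, contributing (x + 2)^3

So m_A(x) = (x + 2)^3 = x^3 + 6*x^2 + 12*x + 8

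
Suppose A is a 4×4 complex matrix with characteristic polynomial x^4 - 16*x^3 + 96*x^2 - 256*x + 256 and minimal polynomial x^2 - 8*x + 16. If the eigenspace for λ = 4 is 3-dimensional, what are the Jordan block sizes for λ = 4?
Block sizes for λ = 4: [2, 1, 1]

Step 1 — from the characteristic polynomial, algebraic multiplicity of λ = 4 is 4. From dim ker(A − (4)·I) = 3, there are exactly 3 Jordan blocks for λ = 4.
Step 2 — from the minimal polynomial, the factor (x − 4)^2 tells us the largest block for λ = 4 has size 2.
Step 3 — with total size 4, 3 blocks, and largest block 2, the block sizes (in nonincreasing order) are [2, 1, 1].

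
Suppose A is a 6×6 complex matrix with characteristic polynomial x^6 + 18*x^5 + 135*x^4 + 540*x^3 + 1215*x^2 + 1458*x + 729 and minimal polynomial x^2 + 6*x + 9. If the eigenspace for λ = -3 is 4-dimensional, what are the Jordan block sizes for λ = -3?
Block sizes for λ = -3: [2, 2, 1, 1]

Step 1 — from the characteristic polynomial, algebraic multiplicity of λ = -3 is 6. From dim ker(A − (-3)·I) = 4, there are exactly 4 Jordan blocks for λ = -3.
Step 2 — from the minimal polynomial, the factor (x + 3)^2 tells us the largest block for λ = -3 has size 2.
Step 3 — with total size 6, 4 blocks, and largest block 2, the block sizes (in nonincreasing order) are [2, 2, 1, 1].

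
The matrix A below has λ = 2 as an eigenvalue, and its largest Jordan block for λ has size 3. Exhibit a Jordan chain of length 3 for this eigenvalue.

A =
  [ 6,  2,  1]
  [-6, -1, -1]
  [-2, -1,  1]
A Jordan chain for λ = 2 of length 3:
v_1 = (2, -4, 0)ᵀ
v_2 = (4, -6, -2)ᵀ
v_3 = (1, 0, 0)ᵀ

Let N = A − (2)·I. We want v_3 with N^3 v_3 = 0 but N^2 v_3 ≠ 0; then v_{j-1} := N · v_j for j = 3, …, 2.

Pick v_3 = (1, 0, 0)ᵀ.
Then v_2 = N · v_3 = (4, -6, -2)ᵀ.
Then v_1 = N · v_2 = (2, -4, 0)ᵀ.

Sanity check: (A − (2)·I) v_1 = (0, 0, 0)ᵀ = 0. ✓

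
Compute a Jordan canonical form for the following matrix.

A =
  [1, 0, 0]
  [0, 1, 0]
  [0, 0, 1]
J_1(1) ⊕ J_1(1) ⊕ J_1(1)

The characteristic polynomial is
  det(x·I − A) = x^3 - 3*x^2 + 3*x - 1 = (x - 1)^3

Eigenvalues and multiplicities (the geometric multiplicity of λ is n − rank(A − λI), which equals the number of Jordan blocks for λ):
  λ = 1: algebraic multiplicity = 3, geometric multiplicity = 3

Determining the block sizes for each eigenvalue:
  λ = 1: gm = am = 3, so every block has size 1 → block sizes [1, 1, 1]

Assembling the blocks gives a Jordan form
J =
  [1, 0, 0]
  [0, 1, 0]
  [0, 0, 1]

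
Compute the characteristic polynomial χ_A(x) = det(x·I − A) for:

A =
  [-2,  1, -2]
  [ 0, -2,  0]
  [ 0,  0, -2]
x^3 + 6*x^2 + 12*x + 8

Expanding det(x·I − A) (e.g. by cofactor expansion or by noting that A is similar to its Jordan form J, which has the same characteristic polynomial as A) gives
  χ_A(x) = x^3 + 6*x^2 + 12*x + 8
which factors as (x + 2)^3. The eigenvalues (with algebraic multiplicities) are λ = -2 with multiplicity 3.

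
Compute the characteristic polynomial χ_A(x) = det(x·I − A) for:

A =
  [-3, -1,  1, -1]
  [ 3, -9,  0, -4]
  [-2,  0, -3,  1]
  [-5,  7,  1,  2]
x^4 + 13*x^3 + 60*x^2 + 112*x + 64

Expanding det(x·I − A) (e.g. by cofactor expansion or by noting that A is similar to its Jordan form J, which has the same characteristic polynomial as A) gives
  χ_A(x) = x^4 + 13*x^3 + 60*x^2 + 112*x + 64
which factors as (x + 1)*(x + 4)^3. The eigenvalues (with algebraic multiplicities) are λ = -4 with multiplicity 3, λ = -1 with multiplicity 1.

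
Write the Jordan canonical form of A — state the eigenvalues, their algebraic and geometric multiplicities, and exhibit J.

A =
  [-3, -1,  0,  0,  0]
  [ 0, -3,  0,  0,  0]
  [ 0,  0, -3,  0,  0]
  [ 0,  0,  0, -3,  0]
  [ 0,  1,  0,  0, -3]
J_2(-3) ⊕ J_1(-3) ⊕ J_1(-3) ⊕ J_1(-3)

The characteristic polynomial is
  det(x·I − A) = x^5 + 15*x^4 + 90*x^3 + 270*x^2 + 405*x + 243 = (x + 3)^5

Eigenvalues and multiplicities (the geometric multiplicity of λ is n − rank(A − λI), which equals the number of Jordan blocks for λ):
  λ = -3: algebraic multiplicity = 5, geometric multiplicity = 4

Determining the block sizes for each eigenvalue:
  λ = -3: 4 blocks summing to 5 forces exactly one block of size 2 and the rest size 1 → block sizes [2, 1, 1, 1]

Assembling the blocks gives a Jordan form
J =
  [-3,  1,  0,  0,  0]
  [ 0, -3,  0,  0,  0]
  [ 0,  0, -3,  0,  0]
  [ 0,  0,  0, -3,  0]
  [ 0,  0,  0,  0, -3]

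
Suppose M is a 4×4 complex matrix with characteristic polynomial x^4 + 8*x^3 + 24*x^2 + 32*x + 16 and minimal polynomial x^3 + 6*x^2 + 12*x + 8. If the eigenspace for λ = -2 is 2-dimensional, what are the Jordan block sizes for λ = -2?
Block sizes for λ = -2: [3, 1]

Step 1 — from the characteristic polynomial, algebraic multiplicity of λ = -2 is 4. From dim ker(M − (-2)·I) = 2, there are exactly 2 Jordan blocks for λ = -2.
Step 2 — from the minimal polynomial, the factor (x + 2)^3 tells us the largest block for λ = -2 has size 3.
Step 3 — with total size 4, 2 blocks, and largest block 3, the block sizes (in nonincreasing order) are [3, 1].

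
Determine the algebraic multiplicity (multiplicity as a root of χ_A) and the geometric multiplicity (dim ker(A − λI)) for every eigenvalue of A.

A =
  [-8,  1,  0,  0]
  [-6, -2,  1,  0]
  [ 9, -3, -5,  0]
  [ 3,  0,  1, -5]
λ = -5: alg = 4, geom = 2

Step 1 — factor the characteristic polynomial to read off the algebraic multiplicities:
  χ_A(x) = (x + 5)^4

Step 2 — compute geometric multiplicities via the rank-nullity identity g(λ) = n − rank(A − λI):
  rank(A − (-5)·I) = 2, so dim ker(A − (-5)·I) = n − 2 = 2

Summary:
  λ = -5: algebraic multiplicity = 4, geometric multiplicity = 2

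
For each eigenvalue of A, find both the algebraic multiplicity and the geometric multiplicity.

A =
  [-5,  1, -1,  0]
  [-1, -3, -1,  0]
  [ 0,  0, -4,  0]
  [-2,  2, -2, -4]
λ = -4: alg = 4, geom = 3

Step 1 — factor the characteristic polynomial to read off the algebraic multiplicities:
  χ_A(x) = (x + 4)^4

Step 2 — compute geometric multiplicities via the rank-nullity identity g(λ) = n − rank(A − λI):
  rank(A − (-4)·I) = 1, so dim ker(A − (-4)·I) = n − 1 = 3

Summary:
  λ = -4: algebraic multiplicity = 4, geometric multiplicity = 3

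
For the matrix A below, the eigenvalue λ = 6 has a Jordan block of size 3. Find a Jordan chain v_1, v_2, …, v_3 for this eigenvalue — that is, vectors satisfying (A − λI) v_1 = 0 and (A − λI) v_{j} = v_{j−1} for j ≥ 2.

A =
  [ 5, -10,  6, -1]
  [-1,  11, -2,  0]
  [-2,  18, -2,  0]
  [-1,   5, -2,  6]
A Jordan chain for λ = 6 of length 3:
v_1 = (-1, -1, -2, -1)ᵀ
v_2 = (2, 1, 2, 1)ᵀ
v_3 = (0, 1, 2, 0)ᵀ

Let N = A − (6)·I. We want v_3 with N^3 v_3 = 0 but N^2 v_3 ≠ 0; then v_{j-1} := N · v_j for j = 3, …, 2.

Pick v_3 = (0, 1, 2, 0)ᵀ.
Then v_2 = N · v_3 = (2, 1, 2, 1)ᵀ.
Then v_1 = N · v_2 = (-1, -1, -2, -1)ᵀ.

Sanity check: (A − (6)·I) v_1 = (0, 0, 0, 0)ᵀ = 0. ✓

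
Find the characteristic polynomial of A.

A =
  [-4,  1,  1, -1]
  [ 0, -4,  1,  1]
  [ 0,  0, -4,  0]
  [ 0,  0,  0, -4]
x^4 + 16*x^3 + 96*x^2 + 256*x + 256

Expanding det(x·I − A) (e.g. by cofactor expansion or by noting that A is similar to its Jordan form J, which has the same characteristic polynomial as A) gives
  χ_A(x) = x^4 + 16*x^3 + 96*x^2 + 256*x + 256
which factors as (x + 4)^4. The eigenvalues (with algebraic multiplicities) are λ = -4 with multiplicity 4.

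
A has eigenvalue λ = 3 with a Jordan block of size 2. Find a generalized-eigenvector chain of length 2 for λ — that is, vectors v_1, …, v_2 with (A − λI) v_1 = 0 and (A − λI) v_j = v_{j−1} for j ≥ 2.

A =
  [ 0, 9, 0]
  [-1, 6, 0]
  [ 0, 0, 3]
A Jordan chain for λ = 3 of length 2:
v_1 = (-3, -1, 0)ᵀ
v_2 = (1, 0, 0)ᵀ

Let N = A − (3)·I. We want v_2 with N^2 v_2 = 0 but N^1 v_2 ≠ 0; then v_{j-1} := N · v_j for j = 2, …, 2.

Pick v_2 = (1, 0, 0)ᵀ.
Then v_1 = N · v_2 = (-3, -1, 0)ᵀ.

Sanity check: (A − (3)·I) v_1 = (0, 0, 0)ᵀ = 0. ✓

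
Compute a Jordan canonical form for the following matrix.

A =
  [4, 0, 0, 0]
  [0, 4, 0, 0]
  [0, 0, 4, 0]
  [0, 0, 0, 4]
J_1(4) ⊕ J_1(4) ⊕ J_1(4) ⊕ J_1(4)

The characteristic polynomial is
  det(x·I − A) = x^4 - 16*x^3 + 96*x^2 - 256*x + 256 = (x - 4)^4

Eigenvalues and multiplicities (the geometric multiplicity of λ is n − rank(A − λI), which equals the number of Jordan blocks for λ):
  λ = 4: algebraic multiplicity = 4, geometric multiplicity = 4

Determining the block sizes for each eigenvalue:
  λ = 4: gm = am = 4, so every block has size 1 → block sizes [1, 1, 1, 1]

Assembling the blocks gives a Jordan form
J =
  [4, 0, 0, 0]
  [0, 4, 0, 0]
  [0, 0, 4, 0]
  [0, 0, 0, 4]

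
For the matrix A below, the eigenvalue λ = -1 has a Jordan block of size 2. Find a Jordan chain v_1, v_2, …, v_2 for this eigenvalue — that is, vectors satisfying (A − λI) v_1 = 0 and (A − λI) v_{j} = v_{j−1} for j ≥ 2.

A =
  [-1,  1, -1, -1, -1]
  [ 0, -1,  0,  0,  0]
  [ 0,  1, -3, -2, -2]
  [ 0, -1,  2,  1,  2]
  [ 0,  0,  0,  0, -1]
A Jordan chain for λ = -1 of length 2:
v_1 = (1, 0, 1, -1, 0)ᵀ
v_2 = (0, 1, 0, 0, 0)ᵀ

Let N = A − (-1)·I. We want v_2 with N^2 v_2 = 0 but N^1 v_2 ≠ 0; then v_{j-1} := N · v_j for j = 2, …, 2.

Pick v_2 = (0, 1, 0, 0, 0)ᵀ.
Then v_1 = N · v_2 = (1, 0, 1, -1, 0)ᵀ.

Sanity check: (A − (-1)·I) v_1 = (0, 0, 0, 0, 0)ᵀ = 0. ✓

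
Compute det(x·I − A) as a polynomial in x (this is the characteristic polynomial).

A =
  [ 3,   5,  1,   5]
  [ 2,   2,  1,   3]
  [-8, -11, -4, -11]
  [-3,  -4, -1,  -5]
x^4 + 4*x^3 + 6*x^2 + 4*x + 1

Expanding det(x·I − A) (e.g. by cofactor expansion or by noting that A is similar to its Jordan form J, which has the same characteristic polynomial as A) gives
  χ_A(x) = x^4 + 4*x^3 + 6*x^2 + 4*x + 1
which factors as (x + 1)^4. The eigenvalues (with algebraic multiplicities) are λ = -1 with multiplicity 4.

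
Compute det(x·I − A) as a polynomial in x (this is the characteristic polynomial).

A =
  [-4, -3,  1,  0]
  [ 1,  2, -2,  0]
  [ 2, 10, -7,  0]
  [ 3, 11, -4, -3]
x^4 + 12*x^3 + 54*x^2 + 108*x + 81

Expanding det(x·I − A) (e.g. by cofactor expansion or by noting that A is similar to its Jordan form J, which has the same characteristic polynomial as A) gives
  χ_A(x) = x^4 + 12*x^3 + 54*x^2 + 108*x + 81
which factors as (x + 3)^4. The eigenvalues (with algebraic multiplicities) are λ = -3 with multiplicity 4.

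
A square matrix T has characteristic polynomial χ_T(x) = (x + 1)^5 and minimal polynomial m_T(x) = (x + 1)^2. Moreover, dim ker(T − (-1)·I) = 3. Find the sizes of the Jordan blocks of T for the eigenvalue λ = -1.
Block sizes for λ = -1: [2, 2, 1]

Step 1 — from the characteristic polynomial, algebraic multiplicity of λ = -1 is 5. From dim ker(T − (-1)·I) = 3, there are exactly 3 Jordan blocks for λ = -1.
Step 2 — from the minimal polynomial, the factor (x + 1)^2 tells us the largest block for λ = -1 has size 2.
Step 3 — with total size 5, 3 blocks, and largest block 2, the block sizes (in nonincreasing order) are [2, 2, 1].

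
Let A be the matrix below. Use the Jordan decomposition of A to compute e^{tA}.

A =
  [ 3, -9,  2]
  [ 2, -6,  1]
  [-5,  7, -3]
e^{tA} =
  [-3*t^2*exp(-2*t)/2 + 5*t*exp(-2*t) + exp(-2*t), 5*t^2*exp(-2*t)/2 - 9*t*exp(-2*t), -t^2*exp(-2*t)/2 + 2*t*exp(-2*t)]
  [-3*t^2*exp(-2*t)/2 + 2*t*exp(-2*t), 5*t^2*exp(-2*t)/2 - 4*t*exp(-2*t) + exp(-2*t), -t^2*exp(-2*t)/2 + t*exp(-2*t)]
  [-3*t^2*exp(-2*t) - 5*t*exp(-2*t), 5*t^2*exp(-2*t) + 7*t*exp(-2*t), -t^2*exp(-2*t) - t*exp(-2*t) + exp(-2*t)]

Strategy: write A = P · J · P⁻¹ where J is a Jordan canonical form, so e^{tA} = P · e^{tJ} · P⁻¹, and e^{tJ} can be computed block-by-block.

A has Jordan form
J =
  [-2,  1,  0]
  [ 0, -2,  1]
  [ 0,  0, -2]
(up to reordering of blocks).

Per-block formulas:
  For a 3×3 Jordan block J_3(-2): exp(t · J_3(-2)) = e^(-2t)·(I + t·N + (t^2/2)·N^2), where N is the 3×3 nilpotent shift.

After assembling e^{tJ} and conjugating by P, we get:

e^{tA} =
  [-3*t^2*exp(-2*t)/2 + 5*t*exp(-2*t) + exp(-2*t), 5*t^2*exp(-2*t)/2 - 9*t*exp(-2*t), -t^2*exp(-2*t)/2 + 2*t*exp(-2*t)]
  [-3*t^2*exp(-2*t)/2 + 2*t*exp(-2*t), 5*t^2*exp(-2*t)/2 - 4*t*exp(-2*t) + exp(-2*t), -t^2*exp(-2*t)/2 + t*exp(-2*t)]
  [-3*t^2*exp(-2*t) - 5*t*exp(-2*t), 5*t^2*exp(-2*t) + 7*t*exp(-2*t), -t^2*exp(-2*t) - t*exp(-2*t) + exp(-2*t)]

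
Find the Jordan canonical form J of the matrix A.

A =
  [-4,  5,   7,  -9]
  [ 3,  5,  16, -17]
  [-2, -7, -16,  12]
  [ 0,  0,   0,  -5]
J_3(-5) ⊕ J_1(-5)

The characteristic polynomial is
  det(x·I − A) = x^4 + 20*x^3 + 150*x^2 + 500*x + 625 = (x + 5)^4

Eigenvalues and multiplicities (the geometric multiplicity of λ is n − rank(A − λI), which equals the number of Jordan blocks for λ):
  λ = -5: algebraic multiplicity = 4, geometric multiplicity = 2

Determining the block sizes for each eigenvalue:
  λ = -5: with am = 4 and gm = 2, the partition is not yet determined (e.g. several partitions of 4 into 2 parts exist). Let N = A − (-5)·I. Computing rank(N^1) = 2, rank(N^2) = 1, rank(N^3) = 0; the number of blocks of size ≥ j is rank(N^{j−1}) − rank(N^j), giving [2, 1, 1]. So we have 1 block(s) of size 3, 1 block(s) of size 1 → block sizes [3, 1]

Assembling the blocks gives a Jordan form
J =
  [-5,  1,  0,  0]
  [ 0, -5,  1,  0]
  [ 0,  0, -5,  0]
  [ 0,  0,  0, -5]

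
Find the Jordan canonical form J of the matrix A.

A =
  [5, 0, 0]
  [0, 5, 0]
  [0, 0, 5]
J_1(5) ⊕ J_1(5) ⊕ J_1(5)

The characteristic polynomial is
  det(x·I − A) = x^3 - 15*x^2 + 75*x - 125 = (x - 5)^3

Eigenvalues and multiplicities (the geometric multiplicity of λ is n − rank(A − λI), which equals the number of Jordan blocks for λ):
  λ = 5: algebraic multiplicity = 3, geometric multiplicity = 3

Determining the block sizes for each eigenvalue:
  λ = 5: gm = am = 3, so every block has size 1 → block sizes [1, 1, 1]

Assembling the blocks gives a Jordan form
J =
  [5, 0, 0]
  [0, 5, 0]
  [0, 0, 5]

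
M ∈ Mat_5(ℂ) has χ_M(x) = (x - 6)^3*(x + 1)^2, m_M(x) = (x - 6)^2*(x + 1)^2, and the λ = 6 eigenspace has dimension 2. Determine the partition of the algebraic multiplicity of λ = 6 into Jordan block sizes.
Block sizes for λ = 6: [2, 1]

Step 1 — from the characteristic polynomial, algebraic multiplicity of λ = 6 is 3. From dim ker(M − (6)·I) = 2, there are exactly 2 Jordan blocks for λ = 6.
Step 2 — from the minimal polynomial, the factor (x − 6)^2 tells us the largest block for λ = 6 has size 2.
Step 3 — with total size 3, 2 blocks, and largest block 2, the block sizes (in nonincreasing order) are [2, 1].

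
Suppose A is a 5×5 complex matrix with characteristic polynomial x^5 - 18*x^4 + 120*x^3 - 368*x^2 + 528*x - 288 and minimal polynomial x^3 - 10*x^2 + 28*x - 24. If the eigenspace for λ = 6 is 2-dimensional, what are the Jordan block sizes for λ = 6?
Block sizes for λ = 6: [1, 1]

Step 1 — from the characteristic polynomial, algebraic multiplicity of λ = 6 is 2. From dim ker(A − (6)·I) = 2, there are exactly 2 Jordan blocks for λ = 6.
Step 2 — from the minimal polynomial, the factor (x − 6) tells us the largest block for λ = 6 has size 1.
Step 3 — with total size 2, 2 blocks, and largest block 1, the block sizes (in nonincreasing order) are [1, 1].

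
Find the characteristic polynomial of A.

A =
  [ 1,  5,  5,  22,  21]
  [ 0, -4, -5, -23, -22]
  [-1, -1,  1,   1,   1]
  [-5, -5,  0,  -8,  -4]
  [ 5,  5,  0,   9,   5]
x^5 + 5*x^4 - 5*x^3 - 25*x^2 + 40*x - 16

Expanding det(x·I − A) (e.g. by cofactor expansion or by noting that A is similar to its Jordan form J, which has the same characteristic polynomial as A) gives
  χ_A(x) = x^5 + 5*x^4 - 5*x^3 - 25*x^2 + 40*x - 16
which factors as (x - 1)^3*(x + 4)^2. The eigenvalues (with algebraic multiplicities) are λ = -4 with multiplicity 2, λ = 1 with multiplicity 3.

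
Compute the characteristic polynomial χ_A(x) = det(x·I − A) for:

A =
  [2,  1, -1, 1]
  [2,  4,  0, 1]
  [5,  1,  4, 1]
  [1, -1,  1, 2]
x^4 - 12*x^3 + 54*x^2 - 108*x + 81

Expanding det(x·I − A) (e.g. by cofactor expansion or by noting that A is similar to its Jordan form J, which has the same characteristic polynomial as A) gives
  χ_A(x) = x^4 - 12*x^3 + 54*x^2 - 108*x + 81
which factors as (x - 3)^4. The eigenvalues (with algebraic multiplicities) are λ = 3 with multiplicity 4.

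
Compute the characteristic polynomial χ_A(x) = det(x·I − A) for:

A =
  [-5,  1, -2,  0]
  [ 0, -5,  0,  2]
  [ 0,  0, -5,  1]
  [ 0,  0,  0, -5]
x^4 + 20*x^3 + 150*x^2 + 500*x + 625

Expanding det(x·I − A) (e.g. by cofactor expansion or by noting that A is similar to its Jordan form J, which has the same characteristic polynomial as A) gives
  χ_A(x) = x^4 + 20*x^3 + 150*x^2 + 500*x + 625
which factors as (x + 5)^4. The eigenvalues (with algebraic multiplicities) are λ = -5 with multiplicity 4.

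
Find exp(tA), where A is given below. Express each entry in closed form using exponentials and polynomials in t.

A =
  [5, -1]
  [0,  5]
e^{tA} =
  [exp(5*t), -t*exp(5*t)]
  [0, exp(5*t)]

Strategy: write A = P · J · P⁻¹ where J is a Jordan canonical form, so e^{tA} = P · e^{tJ} · P⁻¹, and e^{tJ} can be computed block-by-block.

A has Jordan form
J =
  [5, 1]
  [0, 5]
(up to reordering of blocks).

Per-block formulas:
  For a 2×2 Jordan block J_2(5): exp(t · J_2(5)) = e^(5t)·(I + t·N), where N is the 2×2 nilpotent shift.

After assembling e^{tJ} and conjugating by P, we get:

e^{tA} =
  [exp(5*t), -t*exp(5*t)]
  [0, exp(5*t)]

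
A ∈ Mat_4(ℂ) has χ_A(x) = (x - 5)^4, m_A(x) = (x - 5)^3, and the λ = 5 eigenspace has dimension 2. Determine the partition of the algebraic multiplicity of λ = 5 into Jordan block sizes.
Block sizes for λ = 5: [3, 1]

Step 1 — from the characteristic polynomial, algebraic multiplicity of λ = 5 is 4. From dim ker(A − (5)·I) = 2, there are exactly 2 Jordan blocks for λ = 5.
Step 2 — from the minimal polynomial, the factor (x − 5)^3 tells us the largest block for λ = 5 has size 3.
Step 3 — with total size 4, 2 blocks, and largest block 3, the block sizes (in nonincreasing order) are [3, 1].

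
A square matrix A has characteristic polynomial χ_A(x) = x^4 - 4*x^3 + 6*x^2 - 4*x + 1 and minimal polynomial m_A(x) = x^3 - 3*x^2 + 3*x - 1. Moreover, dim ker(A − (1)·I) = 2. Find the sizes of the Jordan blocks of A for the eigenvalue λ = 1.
Block sizes for λ = 1: [3, 1]

Step 1 — from the characteristic polynomial, algebraic multiplicity of λ = 1 is 4. From dim ker(A − (1)·I) = 2, there are exactly 2 Jordan blocks for λ = 1.
Step 2 — from the minimal polynomial, the factor (x − 1)^3 tells us the largest block for λ = 1 has size 3.
Step 3 — with total size 4, 2 blocks, and largest block 3, the block sizes (in nonincreasing order) are [3, 1].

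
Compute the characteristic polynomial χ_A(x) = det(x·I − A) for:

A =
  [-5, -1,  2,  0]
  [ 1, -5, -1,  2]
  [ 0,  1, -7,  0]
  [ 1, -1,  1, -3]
x^4 + 20*x^3 + 150*x^2 + 500*x + 625

Expanding det(x·I − A) (e.g. by cofactor expansion or by noting that A is similar to its Jordan form J, which has the same characteristic polynomial as A) gives
  χ_A(x) = x^4 + 20*x^3 + 150*x^2 + 500*x + 625
which factors as (x + 5)^4. The eigenvalues (with algebraic multiplicities) are λ = -5 with multiplicity 4.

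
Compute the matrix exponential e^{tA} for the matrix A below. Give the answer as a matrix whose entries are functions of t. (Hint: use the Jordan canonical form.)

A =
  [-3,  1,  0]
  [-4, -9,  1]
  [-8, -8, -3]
e^{tA} =
  [2*t*exp(-5*t) + exp(-5*t), -t^2*exp(-5*t) + t*exp(-5*t), t^2*exp(-5*t)/2]
  [-4*t*exp(-5*t), 2*t^2*exp(-5*t) - 4*t*exp(-5*t) + exp(-5*t), -t^2*exp(-5*t) + t*exp(-5*t)]
  [-8*t*exp(-5*t), 4*t^2*exp(-5*t) - 8*t*exp(-5*t), -2*t^2*exp(-5*t) + 2*t*exp(-5*t) + exp(-5*t)]

Strategy: write A = P · J · P⁻¹ where J is a Jordan canonical form, so e^{tA} = P · e^{tJ} · P⁻¹, and e^{tJ} can be computed block-by-block.

A has Jordan form
J =
  [-5,  1,  0]
  [ 0, -5,  1]
  [ 0,  0, -5]
(up to reordering of blocks).

Per-block formulas:
  For a 3×3 Jordan block J_3(-5): exp(t · J_3(-5)) = e^(-5t)·(I + t·N + (t^2/2)·N^2), where N is the 3×3 nilpotent shift.

After assembling e^{tJ} and conjugating by P, we get:

e^{tA} =
  [2*t*exp(-5*t) + exp(-5*t), -t^2*exp(-5*t) + t*exp(-5*t), t^2*exp(-5*t)/2]
  [-4*t*exp(-5*t), 2*t^2*exp(-5*t) - 4*t*exp(-5*t) + exp(-5*t), -t^2*exp(-5*t) + t*exp(-5*t)]
  [-8*t*exp(-5*t), 4*t^2*exp(-5*t) - 8*t*exp(-5*t), -2*t^2*exp(-5*t) + 2*t*exp(-5*t) + exp(-5*t)]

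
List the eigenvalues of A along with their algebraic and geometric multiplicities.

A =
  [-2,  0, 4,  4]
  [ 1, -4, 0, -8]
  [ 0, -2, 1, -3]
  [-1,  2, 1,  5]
λ = 0: alg = 4, geom = 2

Step 1 — factor the characteristic polynomial to read off the algebraic multiplicities:
  χ_A(x) = x^4

Step 2 — compute geometric multiplicities via the rank-nullity identity g(λ) = n − rank(A − λI):
  rank(A − (0)·I) = 2, so dim ker(A − (0)·I) = n − 2 = 2

Summary:
  λ = 0: algebraic multiplicity = 4, geometric multiplicity = 2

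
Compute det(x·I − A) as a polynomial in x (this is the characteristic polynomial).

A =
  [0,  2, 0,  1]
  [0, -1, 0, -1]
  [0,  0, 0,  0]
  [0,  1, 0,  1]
x^4

Expanding det(x·I − A) (e.g. by cofactor expansion or by noting that A is similar to its Jordan form J, which has the same characteristic polynomial as A) gives
  χ_A(x) = x^4
which factors as x^4. The eigenvalues (with algebraic multiplicities) are λ = 0 with multiplicity 4.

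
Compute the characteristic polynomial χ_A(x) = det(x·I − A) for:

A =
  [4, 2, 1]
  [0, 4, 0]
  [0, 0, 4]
x^3 - 12*x^2 + 48*x - 64

Expanding det(x·I − A) (e.g. by cofactor expansion or by noting that A is similar to its Jordan form J, which has the same characteristic polynomial as A) gives
  χ_A(x) = x^3 - 12*x^2 + 48*x - 64
which factors as (x - 4)^3. The eigenvalues (with algebraic multiplicities) are λ = 4 with multiplicity 3.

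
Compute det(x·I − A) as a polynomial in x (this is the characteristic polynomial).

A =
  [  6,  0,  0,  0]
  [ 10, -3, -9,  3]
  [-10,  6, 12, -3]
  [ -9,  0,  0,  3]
x^4 - 18*x^3 + 117*x^2 - 324*x + 324

Expanding det(x·I − A) (e.g. by cofactor expansion or by noting that A is similar to its Jordan form J, which has the same characteristic polynomial as A) gives
  χ_A(x) = x^4 - 18*x^3 + 117*x^2 - 324*x + 324
which factors as (x - 6)^2*(x - 3)^2. The eigenvalues (with algebraic multiplicities) are λ = 3 with multiplicity 2, λ = 6 with multiplicity 2.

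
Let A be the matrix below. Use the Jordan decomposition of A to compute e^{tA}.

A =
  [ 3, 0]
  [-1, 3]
e^{tA} =
  [exp(3*t), 0]
  [-t*exp(3*t), exp(3*t)]

Strategy: write A = P · J · P⁻¹ where J is a Jordan canonical form, so e^{tA} = P · e^{tJ} · P⁻¹, and e^{tJ} can be computed block-by-block.

A has Jordan form
J =
  [3, 1]
  [0, 3]
(up to reordering of blocks).

Per-block formulas:
  For a 2×2 Jordan block J_2(3): exp(t · J_2(3)) = e^(3t)·(I + t·N), where N is the 2×2 nilpotent shift.

After assembling e^{tJ} and conjugating by P, we get:

e^{tA} =
  [exp(3*t), 0]
  [-t*exp(3*t), exp(3*t)]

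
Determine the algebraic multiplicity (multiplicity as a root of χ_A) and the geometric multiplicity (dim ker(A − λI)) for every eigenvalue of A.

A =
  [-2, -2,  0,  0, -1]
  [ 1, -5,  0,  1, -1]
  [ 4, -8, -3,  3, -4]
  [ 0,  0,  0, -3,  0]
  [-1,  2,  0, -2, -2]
λ = -3: alg = 5, geom = 3

Step 1 — factor the characteristic polynomial to read off the algebraic multiplicities:
  χ_A(x) = (x + 3)^5

Step 2 — compute geometric multiplicities via the rank-nullity identity g(λ) = n − rank(A − λI):
  rank(A − (-3)·I) = 2, so dim ker(A − (-3)·I) = n − 2 = 3

Summary:
  λ = -3: algebraic multiplicity = 5, geometric multiplicity = 3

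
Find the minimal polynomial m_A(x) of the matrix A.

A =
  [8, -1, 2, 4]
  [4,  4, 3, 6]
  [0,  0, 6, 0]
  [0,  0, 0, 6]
x^3 - 18*x^2 + 108*x - 216

The characteristic polynomial is χ_A(x) = (x - 6)^4, so the eigenvalues are known. The minimal polynomial is
  m_A(x) = Π_λ (x − λ)^{k_λ}
where k_λ is the size of the *largest* Jordan block for λ (equivalently, the smallest k with (A − λI)^k v = 0 for every generalised eigenvector v of λ).

  λ = 6: largest Jordan block has size 3, contributing (x − 6)^3

So m_A(x) = (x - 6)^3 = x^3 - 18*x^2 + 108*x - 216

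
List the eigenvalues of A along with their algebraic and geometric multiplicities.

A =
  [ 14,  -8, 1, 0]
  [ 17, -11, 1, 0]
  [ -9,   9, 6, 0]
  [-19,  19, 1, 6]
λ = -3: alg = 1, geom = 1; λ = 6: alg = 3, geom = 2

Step 1 — factor the characteristic polynomial to read off the algebraic multiplicities:
  χ_A(x) = (x - 6)^3*(x + 3)

Step 2 — compute geometric multiplicities via the rank-nullity identity g(λ) = n − rank(A − λI):
  rank(A − (-3)·I) = 3, so dim ker(A − (-3)·I) = n − 3 = 1
  rank(A − (6)·I) = 2, so dim ker(A − (6)·I) = n − 2 = 2

Summary:
  λ = -3: algebraic multiplicity = 1, geometric multiplicity = 1
  λ = 6: algebraic multiplicity = 3, geometric multiplicity = 2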